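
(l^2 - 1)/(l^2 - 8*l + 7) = (l + 1)/(l - 7)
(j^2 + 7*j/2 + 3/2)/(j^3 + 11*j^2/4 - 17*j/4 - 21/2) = 2*(2*j + 1)/(4*j^2 - j - 14)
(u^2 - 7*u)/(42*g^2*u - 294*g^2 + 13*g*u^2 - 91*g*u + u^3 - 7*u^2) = u/(42*g^2 + 13*g*u + u^2)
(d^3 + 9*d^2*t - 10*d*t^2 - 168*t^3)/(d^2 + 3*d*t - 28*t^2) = d + 6*t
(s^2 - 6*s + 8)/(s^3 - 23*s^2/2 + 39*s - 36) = 2*(s - 2)/(2*s^2 - 15*s + 18)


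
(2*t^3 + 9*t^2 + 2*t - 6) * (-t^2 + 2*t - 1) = -2*t^5 - 5*t^4 + 14*t^3 + t^2 - 14*t + 6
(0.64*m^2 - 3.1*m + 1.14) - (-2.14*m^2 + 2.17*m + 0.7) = 2.78*m^2 - 5.27*m + 0.44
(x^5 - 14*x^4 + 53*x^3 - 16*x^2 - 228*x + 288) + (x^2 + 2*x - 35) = x^5 - 14*x^4 + 53*x^3 - 15*x^2 - 226*x + 253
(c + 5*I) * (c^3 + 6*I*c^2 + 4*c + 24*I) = c^4 + 11*I*c^3 - 26*c^2 + 44*I*c - 120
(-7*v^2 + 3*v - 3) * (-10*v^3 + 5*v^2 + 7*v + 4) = 70*v^5 - 65*v^4 - 4*v^3 - 22*v^2 - 9*v - 12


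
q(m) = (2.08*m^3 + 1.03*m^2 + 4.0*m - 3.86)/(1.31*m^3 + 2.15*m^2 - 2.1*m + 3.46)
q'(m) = (-3.93*m^2 - 4.3*m + 2.1)*(2.08*m^3 + 1.03*m^2 + 4.0*m - 3.86)/(1.31*m^3 + 2.15*m^2 - 2.1*m + 3.46)^2 + (6.24*m^2 + 2.06*m + 4.0)/(1.31*m^3 + 2.15*m^2 - 2.1*m + 3.46) = (3.1227*m^4 - 19.216*m^3 + 25.9972*m^2 + 23.7256*m + 5.734)/(1.7161*m^6 + 5.633*m^5 - 0.879500000000001*m^4 + 0.0352000000000015*m^3 + 19.288*m^2 - 14.532*m + 11.9716)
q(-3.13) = 7.72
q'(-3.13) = 13.06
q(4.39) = 1.43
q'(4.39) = 0.01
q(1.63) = 1.26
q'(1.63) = 0.40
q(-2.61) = -149.66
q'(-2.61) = 6944.35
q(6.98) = 1.45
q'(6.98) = 0.01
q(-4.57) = 2.97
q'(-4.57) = 0.81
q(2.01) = 1.36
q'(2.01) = 0.15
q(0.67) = -0.03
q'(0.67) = 2.42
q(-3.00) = 10.02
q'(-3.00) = 23.99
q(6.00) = 1.44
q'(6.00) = 0.01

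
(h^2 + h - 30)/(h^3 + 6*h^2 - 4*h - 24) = (h - 5)/(h^2 - 4)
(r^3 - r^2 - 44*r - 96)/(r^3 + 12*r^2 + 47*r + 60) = (r - 8)/(r + 5)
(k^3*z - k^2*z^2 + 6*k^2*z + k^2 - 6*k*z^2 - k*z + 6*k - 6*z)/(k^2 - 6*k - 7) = (-k^3*z + k^2*z^2 - 6*k^2*z - k^2 + 6*k*z^2 + k*z - 6*k + 6*z)/(-k^2 + 6*k + 7)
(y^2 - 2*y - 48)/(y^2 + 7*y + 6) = (y - 8)/(y + 1)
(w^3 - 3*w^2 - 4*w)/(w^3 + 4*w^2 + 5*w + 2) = w*(w - 4)/(w^2 + 3*w + 2)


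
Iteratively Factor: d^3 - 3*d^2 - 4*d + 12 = (d - 2)*(d^2 - d - 6) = (d - 3)*(d - 2)*(d + 2)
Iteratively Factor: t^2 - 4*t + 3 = (t - 3)*(t - 1)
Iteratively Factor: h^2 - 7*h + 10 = (h - 5)*(h - 2)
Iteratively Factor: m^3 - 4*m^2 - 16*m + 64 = (m - 4)*(m^2 - 16) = (m - 4)^2*(m + 4)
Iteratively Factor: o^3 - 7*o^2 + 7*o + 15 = (o + 1)*(o^2 - 8*o + 15) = (o - 5)*(o + 1)*(o - 3)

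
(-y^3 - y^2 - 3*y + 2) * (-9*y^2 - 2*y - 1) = 9*y^5 + 11*y^4 + 30*y^3 - 11*y^2 - y - 2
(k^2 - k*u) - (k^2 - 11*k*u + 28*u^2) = 10*k*u - 28*u^2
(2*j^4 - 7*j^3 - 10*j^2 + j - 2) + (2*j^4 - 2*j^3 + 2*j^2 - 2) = 4*j^4 - 9*j^3 - 8*j^2 + j - 4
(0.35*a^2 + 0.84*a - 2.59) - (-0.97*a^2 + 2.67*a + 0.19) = 1.32*a^2 - 1.83*a - 2.78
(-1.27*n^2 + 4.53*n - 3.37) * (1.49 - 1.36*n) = 1.7272*n^3 - 8.0531*n^2 + 11.3329*n - 5.0213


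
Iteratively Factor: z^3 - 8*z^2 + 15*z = (z)*(z^2 - 8*z + 15) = z*(z - 5)*(z - 3)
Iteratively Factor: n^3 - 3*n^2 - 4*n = (n + 1)*(n^2 - 4*n) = (n - 4)*(n + 1)*(n)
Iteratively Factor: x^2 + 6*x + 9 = (x + 3)*(x + 3)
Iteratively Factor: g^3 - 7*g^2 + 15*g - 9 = (g - 1)*(g^2 - 6*g + 9) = (g - 3)*(g - 1)*(g - 3)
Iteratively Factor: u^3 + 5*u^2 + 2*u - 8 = (u + 4)*(u^2 + u - 2) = (u + 2)*(u + 4)*(u - 1)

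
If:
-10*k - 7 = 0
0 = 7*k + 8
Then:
No Solution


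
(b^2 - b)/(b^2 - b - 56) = b*(1 - b)/(-b^2 + b + 56)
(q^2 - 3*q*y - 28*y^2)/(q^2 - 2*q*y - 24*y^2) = (-q + 7*y)/(-q + 6*y)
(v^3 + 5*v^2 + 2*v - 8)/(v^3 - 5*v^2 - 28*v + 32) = (v + 2)/(v - 8)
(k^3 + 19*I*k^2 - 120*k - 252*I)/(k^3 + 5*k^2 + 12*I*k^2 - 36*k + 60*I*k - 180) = (k + 7*I)/(k + 5)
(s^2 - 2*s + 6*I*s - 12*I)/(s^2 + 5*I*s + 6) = (s - 2)/(s - I)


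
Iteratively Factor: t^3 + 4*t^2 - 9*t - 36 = (t + 3)*(t^2 + t - 12) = (t + 3)*(t + 4)*(t - 3)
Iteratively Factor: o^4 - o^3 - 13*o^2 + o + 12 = (o - 1)*(o^3 - 13*o - 12) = (o - 1)*(o + 1)*(o^2 - o - 12) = (o - 1)*(o + 1)*(o + 3)*(o - 4)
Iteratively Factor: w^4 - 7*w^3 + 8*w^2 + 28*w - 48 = (w - 3)*(w^3 - 4*w^2 - 4*w + 16) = (w - 3)*(w + 2)*(w^2 - 6*w + 8) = (w - 4)*(w - 3)*(w + 2)*(w - 2)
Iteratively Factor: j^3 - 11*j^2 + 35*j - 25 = (j - 1)*(j^2 - 10*j + 25) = (j - 5)*(j - 1)*(j - 5)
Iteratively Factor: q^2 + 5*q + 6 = (q + 3)*(q + 2)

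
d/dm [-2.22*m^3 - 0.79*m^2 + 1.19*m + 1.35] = -6.66*m^2 - 1.58*m + 1.19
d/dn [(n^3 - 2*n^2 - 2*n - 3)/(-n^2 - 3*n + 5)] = (-n^4 - 6*n^3 + 19*n^2 - 26*n - 19)/(n^4 + 6*n^3 - n^2 - 30*n + 25)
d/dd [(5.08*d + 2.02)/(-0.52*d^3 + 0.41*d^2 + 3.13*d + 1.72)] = (5.2832*d^3 + 1.0684*d^2 - 1.6564*d + 2.415)/(0.2704*d^6 - 0.4264*d^5 - 3.0871*d^4 + 0.7778*d^3 + 11.2073*d^2 + 10.7672*d + 2.9584)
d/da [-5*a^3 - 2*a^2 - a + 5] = -15*a^2 - 4*a - 1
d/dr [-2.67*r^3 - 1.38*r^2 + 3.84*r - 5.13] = -8.01*r^2 - 2.76*r + 3.84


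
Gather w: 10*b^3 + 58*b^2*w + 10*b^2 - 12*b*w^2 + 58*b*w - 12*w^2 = 10*b^3 + 10*b^2 + w^2*(-12*b - 12) + w*(58*b^2 + 58*b)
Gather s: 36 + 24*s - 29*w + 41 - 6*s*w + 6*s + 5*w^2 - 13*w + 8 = s*(30 - 6*w) + 5*w^2 - 42*w + 85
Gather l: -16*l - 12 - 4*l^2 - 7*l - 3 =-4*l^2 - 23*l - 15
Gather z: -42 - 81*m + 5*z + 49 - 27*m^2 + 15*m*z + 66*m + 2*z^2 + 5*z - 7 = -27*m^2 - 15*m + 2*z^2 + z*(15*m + 10)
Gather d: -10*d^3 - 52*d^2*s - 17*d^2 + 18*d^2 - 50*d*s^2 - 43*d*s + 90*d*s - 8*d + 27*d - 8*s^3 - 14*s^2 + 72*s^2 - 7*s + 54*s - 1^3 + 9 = -10*d^3 + d^2*(1 - 52*s) + d*(-50*s^2 + 47*s + 19) - 8*s^3 + 58*s^2 + 47*s + 8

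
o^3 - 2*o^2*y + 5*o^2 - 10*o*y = o*(o + 5)*(o - 2*y)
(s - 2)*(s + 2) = s^2 - 4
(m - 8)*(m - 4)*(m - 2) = m^3 - 14*m^2 + 56*m - 64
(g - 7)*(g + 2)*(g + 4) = g^3 - g^2 - 34*g - 56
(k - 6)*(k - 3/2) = k^2 - 15*k/2 + 9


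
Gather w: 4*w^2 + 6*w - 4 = 4*w^2 + 6*w - 4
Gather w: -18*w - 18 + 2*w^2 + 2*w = 2*w^2 - 16*w - 18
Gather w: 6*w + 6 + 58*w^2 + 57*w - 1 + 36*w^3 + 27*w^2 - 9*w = 36*w^3 + 85*w^2 + 54*w + 5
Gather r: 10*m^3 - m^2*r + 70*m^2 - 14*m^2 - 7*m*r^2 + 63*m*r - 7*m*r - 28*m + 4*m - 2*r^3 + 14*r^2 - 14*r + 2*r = 10*m^3 + 56*m^2 - 24*m - 2*r^3 + r^2*(14 - 7*m) + r*(-m^2 + 56*m - 12)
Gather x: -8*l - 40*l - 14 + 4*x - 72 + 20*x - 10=-48*l + 24*x - 96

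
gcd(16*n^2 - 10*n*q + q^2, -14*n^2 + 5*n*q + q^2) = -2*n + q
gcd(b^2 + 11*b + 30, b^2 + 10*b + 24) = b + 6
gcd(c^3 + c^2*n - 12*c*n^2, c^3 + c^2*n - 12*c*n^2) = c^3 + c^2*n - 12*c*n^2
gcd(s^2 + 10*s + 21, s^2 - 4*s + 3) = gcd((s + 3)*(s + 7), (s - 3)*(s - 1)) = 1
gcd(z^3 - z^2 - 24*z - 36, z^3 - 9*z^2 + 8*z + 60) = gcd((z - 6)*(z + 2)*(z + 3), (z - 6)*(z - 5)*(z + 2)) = z^2 - 4*z - 12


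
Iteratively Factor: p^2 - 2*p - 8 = (p - 4)*(p + 2)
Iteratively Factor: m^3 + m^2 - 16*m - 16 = (m + 1)*(m^2 - 16) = (m - 4)*(m + 1)*(m + 4)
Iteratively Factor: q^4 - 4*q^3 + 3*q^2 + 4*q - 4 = (q + 1)*(q^3 - 5*q^2 + 8*q - 4) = (q - 1)*(q + 1)*(q^2 - 4*q + 4) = (q - 2)*(q - 1)*(q + 1)*(q - 2)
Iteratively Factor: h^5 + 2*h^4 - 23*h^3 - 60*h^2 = (h)*(h^4 + 2*h^3 - 23*h^2 - 60*h) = h*(h + 3)*(h^3 - h^2 - 20*h) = h^2*(h + 3)*(h^2 - h - 20) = h^2*(h + 3)*(h + 4)*(h - 5)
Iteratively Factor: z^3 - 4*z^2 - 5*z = (z)*(z^2 - 4*z - 5) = z*(z - 5)*(z + 1)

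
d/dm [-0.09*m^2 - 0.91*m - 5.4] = -0.18*m - 0.91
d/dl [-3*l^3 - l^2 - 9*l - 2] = -9*l^2 - 2*l - 9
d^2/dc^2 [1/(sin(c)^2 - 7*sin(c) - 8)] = (-4*sin(c)^3 + 25*sin(c)^2 - 100*sin(c) + 114)/((sin(c) - 8)^3*(sin(c) + 1)^2)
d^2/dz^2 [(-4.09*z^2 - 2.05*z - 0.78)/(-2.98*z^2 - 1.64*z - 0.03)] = (-3.567656*z^3 + 39.366396*z^2 + 21.772476*z + 3.861954)/(26.463592*z^6 + 43.691568*z^5 + 24.84426*z^4 + 5.29064*z^3 + 0.25011*z^2 + 0.004428*z + 2.7e-5)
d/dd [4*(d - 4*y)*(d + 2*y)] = 8*d - 8*y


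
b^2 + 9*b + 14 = (b + 2)*(b + 7)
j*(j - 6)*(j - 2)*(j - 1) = j^4 - 9*j^3 + 20*j^2 - 12*j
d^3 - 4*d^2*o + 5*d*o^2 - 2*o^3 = (d - 2*o)*(d - o)^2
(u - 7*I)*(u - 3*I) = u^2 - 10*I*u - 21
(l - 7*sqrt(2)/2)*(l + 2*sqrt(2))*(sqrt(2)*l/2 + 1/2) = sqrt(2)*l^3/2 - l^2 - 31*sqrt(2)*l/4 - 7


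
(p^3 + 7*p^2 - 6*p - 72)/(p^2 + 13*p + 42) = (p^2 + p - 12)/(p + 7)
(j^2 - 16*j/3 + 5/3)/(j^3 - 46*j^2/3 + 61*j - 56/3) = (j - 5)/(j^2 - 15*j + 56)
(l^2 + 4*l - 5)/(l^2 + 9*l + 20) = (l - 1)/(l + 4)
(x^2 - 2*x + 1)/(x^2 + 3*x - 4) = (x - 1)/(x + 4)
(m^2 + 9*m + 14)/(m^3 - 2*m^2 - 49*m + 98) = (m + 2)/(m^2 - 9*m + 14)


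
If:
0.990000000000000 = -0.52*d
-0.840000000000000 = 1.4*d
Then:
No Solution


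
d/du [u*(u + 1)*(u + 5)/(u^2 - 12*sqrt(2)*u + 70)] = (u^4 - 24*sqrt(2)*u^3 - 72*sqrt(2)*u^2 + 205*u^2 + 840*u + 350)/(u^4 - 24*sqrt(2)*u^3 + 428*u^2 - 1680*sqrt(2)*u + 4900)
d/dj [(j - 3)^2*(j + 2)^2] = 2*(j - 3)*(j + 2)*(2*j - 1)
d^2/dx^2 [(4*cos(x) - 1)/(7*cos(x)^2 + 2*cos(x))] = 2*(126*sin(x)^4/cos(x)^3 + 98*sin(x)^2 + 119 + 107/cos(x) - 42/cos(x)^2 - 130/cos(x)^3)/(7*cos(x) + 2)^3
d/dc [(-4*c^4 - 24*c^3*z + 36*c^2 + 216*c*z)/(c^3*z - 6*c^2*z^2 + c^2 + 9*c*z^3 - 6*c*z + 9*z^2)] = 4*(c*(c^3 + 6*c^2*z - 9*c - 54*z)*(3*c^2*z - 12*c*z^2 + 2*c + 9*z^3 - 6*z) + 2*(-2*c^3 - 9*c^2*z + 9*c + 27*z)*(c^3*z - 6*c^2*z^2 + c^2 + 9*c*z^3 - 6*c*z + 9*z^2))/(c^3*z - 6*c^2*z^2 + c^2 + 9*c*z^3 - 6*c*z + 9*z^2)^2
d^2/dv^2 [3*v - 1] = 0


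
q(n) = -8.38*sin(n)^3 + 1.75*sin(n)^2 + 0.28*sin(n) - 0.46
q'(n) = -25.14*sin(n)^2*cos(n) + 3.5*sin(n)*cos(n) + 0.28*cos(n)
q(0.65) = -1.51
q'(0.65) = -5.42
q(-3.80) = -1.55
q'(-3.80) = 5.53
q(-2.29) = 3.89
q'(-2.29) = 10.92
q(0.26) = -0.41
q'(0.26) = -0.47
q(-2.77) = 0.07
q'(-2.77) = 4.01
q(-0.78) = 3.12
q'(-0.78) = -10.39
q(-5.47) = -2.55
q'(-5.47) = -7.18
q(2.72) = -0.63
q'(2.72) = 2.28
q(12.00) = 1.19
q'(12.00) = -7.46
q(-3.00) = -0.44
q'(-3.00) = 0.71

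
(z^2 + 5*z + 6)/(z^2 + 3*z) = (z + 2)/z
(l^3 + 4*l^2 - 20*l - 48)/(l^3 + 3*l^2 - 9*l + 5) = (l^3 + 4*l^2 - 20*l - 48)/(l^3 + 3*l^2 - 9*l + 5)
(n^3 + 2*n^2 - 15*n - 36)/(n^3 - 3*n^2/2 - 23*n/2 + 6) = 2*(n + 3)/(2*n - 1)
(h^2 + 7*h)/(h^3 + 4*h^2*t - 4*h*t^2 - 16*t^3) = h*(h + 7)/(h^3 + 4*h^2*t - 4*h*t^2 - 16*t^3)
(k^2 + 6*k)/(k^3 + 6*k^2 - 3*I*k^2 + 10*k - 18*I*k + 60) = k/(k^2 - 3*I*k + 10)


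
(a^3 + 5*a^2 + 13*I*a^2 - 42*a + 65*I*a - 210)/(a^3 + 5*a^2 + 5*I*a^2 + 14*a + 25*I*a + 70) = (a + 6*I)/(a - 2*I)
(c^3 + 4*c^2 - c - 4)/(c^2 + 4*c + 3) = (c^2 + 3*c - 4)/(c + 3)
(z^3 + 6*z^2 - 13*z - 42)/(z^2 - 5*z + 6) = (z^2 + 9*z + 14)/(z - 2)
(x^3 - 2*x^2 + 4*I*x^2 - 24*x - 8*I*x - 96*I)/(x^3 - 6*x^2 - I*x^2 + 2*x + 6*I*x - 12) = (x^2 + 4*x*(1 + I) + 16*I)/(x^2 - I*x + 2)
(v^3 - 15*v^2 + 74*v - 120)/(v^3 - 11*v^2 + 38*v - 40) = (v - 6)/(v - 2)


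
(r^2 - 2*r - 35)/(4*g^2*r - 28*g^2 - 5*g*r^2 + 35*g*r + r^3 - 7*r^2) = (r + 5)/(4*g^2 - 5*g*r + r^2)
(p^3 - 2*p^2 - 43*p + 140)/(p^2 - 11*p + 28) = (p^2 + 2*p - 35)/(p - 7)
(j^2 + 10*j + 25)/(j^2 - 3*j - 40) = (j + 5)/(j - 8)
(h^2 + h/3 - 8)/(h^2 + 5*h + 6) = (h - 8/3)/(h + 2)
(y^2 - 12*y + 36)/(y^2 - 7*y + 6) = (y - 6)/(y - 1)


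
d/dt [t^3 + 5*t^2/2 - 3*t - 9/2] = 3*t^2 + 5*t - 3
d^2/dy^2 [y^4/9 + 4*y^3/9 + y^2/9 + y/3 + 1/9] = 4*y^2/3 + 8*y/3 + 2/9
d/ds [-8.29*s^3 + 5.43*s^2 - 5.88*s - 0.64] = -24.87*s^2 + 10.86*s - 5.88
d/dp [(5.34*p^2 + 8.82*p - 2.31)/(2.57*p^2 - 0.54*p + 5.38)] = (-25.551*p^2 + 69.3318*p + 46.2042)/(6.6049*p^4 - 2.7756*p^3 + 27.9448*p^2 - 5.8104*p + 28.9444)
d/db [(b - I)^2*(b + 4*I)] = (b - I)*(3*b + 7*I)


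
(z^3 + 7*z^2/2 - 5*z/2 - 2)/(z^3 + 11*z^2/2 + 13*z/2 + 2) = (z - 1)/(z + 1)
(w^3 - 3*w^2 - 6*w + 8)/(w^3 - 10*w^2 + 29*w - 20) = (w + 2)/(w - 5)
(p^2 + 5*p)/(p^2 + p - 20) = p/(p - 4)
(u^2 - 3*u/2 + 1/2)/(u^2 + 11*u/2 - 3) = (u - 1)/(u + 6)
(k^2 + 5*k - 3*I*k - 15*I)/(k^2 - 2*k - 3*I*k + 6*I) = (k + 5)/(k - 2)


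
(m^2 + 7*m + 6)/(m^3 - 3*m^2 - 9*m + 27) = (m^2 + 7*m + 6)/(m^3 - 3*m^2 - 9*m + 27)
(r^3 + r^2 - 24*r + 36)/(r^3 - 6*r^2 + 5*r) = (r^3 + r^2 - 24*r + 36)/(r*(r^2 - 6*r + 5))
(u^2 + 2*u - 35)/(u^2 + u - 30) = (u + 7)/(u + 6)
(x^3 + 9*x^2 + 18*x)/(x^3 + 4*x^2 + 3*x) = (x + 6)/(x + 1)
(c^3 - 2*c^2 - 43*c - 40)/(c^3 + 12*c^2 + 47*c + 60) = (c^2 - 7*c - 8)/(c^2 + 7*c + 12)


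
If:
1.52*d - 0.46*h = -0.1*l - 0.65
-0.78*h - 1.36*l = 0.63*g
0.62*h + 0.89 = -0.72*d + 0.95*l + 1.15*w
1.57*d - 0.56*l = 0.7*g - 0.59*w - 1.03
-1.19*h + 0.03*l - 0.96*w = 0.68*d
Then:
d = -0.48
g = 1.32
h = -0.29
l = -0.45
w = 0.68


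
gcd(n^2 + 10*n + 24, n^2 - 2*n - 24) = n + 4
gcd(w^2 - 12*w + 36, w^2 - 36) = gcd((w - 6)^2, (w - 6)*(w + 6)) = w - 6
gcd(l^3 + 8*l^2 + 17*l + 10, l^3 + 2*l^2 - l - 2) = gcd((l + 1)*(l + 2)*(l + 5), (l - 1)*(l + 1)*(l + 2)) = l^2 + 3*l + 2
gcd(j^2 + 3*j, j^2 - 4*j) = j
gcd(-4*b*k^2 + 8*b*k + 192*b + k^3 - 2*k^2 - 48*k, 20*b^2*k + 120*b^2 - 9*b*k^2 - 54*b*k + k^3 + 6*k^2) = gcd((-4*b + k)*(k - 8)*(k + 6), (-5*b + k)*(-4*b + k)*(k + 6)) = 4*b*k + 24*b - k^2 - 6*k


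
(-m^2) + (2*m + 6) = -m^2 + 2*m + 6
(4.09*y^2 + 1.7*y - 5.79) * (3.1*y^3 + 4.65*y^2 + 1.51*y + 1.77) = 12.679*y^5 + 24.2885*y^4 - 3.8681*y^3 - 17.1172*y^2 - 5.7339*y - 10.2483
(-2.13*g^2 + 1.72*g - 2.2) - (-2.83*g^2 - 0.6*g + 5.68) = 0.7*g^2 + 2.32*g - 7.88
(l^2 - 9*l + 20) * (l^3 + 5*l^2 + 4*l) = l^5 - 4*l^4 - 21*l^3 + 64*l^2 + 80*l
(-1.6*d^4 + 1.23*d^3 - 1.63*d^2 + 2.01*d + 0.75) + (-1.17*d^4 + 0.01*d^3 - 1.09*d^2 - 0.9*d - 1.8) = -2.77*d^4 + 1.24*d^3 - 2.72*d^2 + 1.11*d - 1.05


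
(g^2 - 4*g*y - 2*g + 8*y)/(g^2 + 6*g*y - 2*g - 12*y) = (g - 4*y)/(g + 6*y)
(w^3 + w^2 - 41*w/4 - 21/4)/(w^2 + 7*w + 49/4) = (2*w^2 - 5*w - 3)/(2*w + 7)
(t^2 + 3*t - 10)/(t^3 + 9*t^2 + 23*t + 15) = (t - 2)/(t^2 + 4*t + 3)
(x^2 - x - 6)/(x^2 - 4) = (x - 3)/(x - 2)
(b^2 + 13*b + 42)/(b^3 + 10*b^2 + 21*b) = (b + 6)/(b*(b + 3))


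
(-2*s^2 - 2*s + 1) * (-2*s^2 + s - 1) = 4*s^4 + 2*s^3 - 2*s^2 + 3*s - 1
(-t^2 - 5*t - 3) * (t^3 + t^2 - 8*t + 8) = -t^5 - 6*t^4 + 29*t^2 - 16*t - 24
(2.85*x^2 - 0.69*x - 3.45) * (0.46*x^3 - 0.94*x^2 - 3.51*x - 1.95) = 1.311*x^5 - 2.9964*x^4 - 10.9419*x^3 + 0.107399999999999*x^2 + 13.455*x + 6.7275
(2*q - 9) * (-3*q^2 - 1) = -6*q^3 + 27*q^2 - 2*q + 9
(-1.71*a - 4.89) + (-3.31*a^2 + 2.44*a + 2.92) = -3.31*a^2 + 0.73*a - 1.97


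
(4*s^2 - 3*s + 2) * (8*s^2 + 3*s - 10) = 32*s^4 - 12*s^3 - 33*s^2 + 36*s - 20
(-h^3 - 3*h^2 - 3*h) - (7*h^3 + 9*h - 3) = -8*h^3 - 3*h^2 - 12*h + 3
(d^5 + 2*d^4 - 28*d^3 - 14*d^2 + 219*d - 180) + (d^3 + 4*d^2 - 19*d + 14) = d^5 + 2*d^4 - 27*d^3 - 10*d^2 + 200*d - 166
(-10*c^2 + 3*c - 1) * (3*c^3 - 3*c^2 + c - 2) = -30*c^5 + 39*c^4 - 22*c^3 + 26*c^2 - 7*c + 2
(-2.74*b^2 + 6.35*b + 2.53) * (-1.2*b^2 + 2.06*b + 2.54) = 3.288*b^4 - 13.2644*b^3 + 3.0854*b^2 + 21.3408*b + 6.4262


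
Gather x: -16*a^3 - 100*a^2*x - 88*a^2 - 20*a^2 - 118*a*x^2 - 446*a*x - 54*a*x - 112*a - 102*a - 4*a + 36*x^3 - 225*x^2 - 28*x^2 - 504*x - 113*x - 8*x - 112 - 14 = -16*a^3 - 108*a^2 - 218*a + 36*x^3 + x^2*(-118*a - 253) + x*(-100*a^2 - 500*a - 625) - 126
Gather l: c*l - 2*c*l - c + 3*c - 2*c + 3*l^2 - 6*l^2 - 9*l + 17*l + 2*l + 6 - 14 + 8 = -3*l^2 + l*(10 - c)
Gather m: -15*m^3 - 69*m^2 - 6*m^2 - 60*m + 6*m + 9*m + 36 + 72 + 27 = -15*m^3 - 75*m^2 - 45*m + 135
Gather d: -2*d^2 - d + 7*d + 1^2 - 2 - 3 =-2*d^2 + 6*d - 4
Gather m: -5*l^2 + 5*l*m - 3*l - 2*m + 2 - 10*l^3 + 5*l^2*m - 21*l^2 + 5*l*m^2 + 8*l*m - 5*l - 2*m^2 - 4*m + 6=-10*l^3 - 26*l^2 - 8*l + m^2*(5*l - 2) + m*(5*l^2 + 13*l - 6) + 8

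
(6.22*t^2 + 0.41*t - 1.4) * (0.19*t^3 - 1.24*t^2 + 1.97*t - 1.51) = 1.1818*t^5 - 7.6349*t^4 + 11.479*t^3 - 6.8485*t^2 - 3.3771*t + 2.114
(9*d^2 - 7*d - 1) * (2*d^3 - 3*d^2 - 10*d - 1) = 18*d^5 - 41*d^4 - 71*d^3 + 64*d^2 + 17*d + 1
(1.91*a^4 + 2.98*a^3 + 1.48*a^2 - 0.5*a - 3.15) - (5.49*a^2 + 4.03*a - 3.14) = 1.91*a^4 + 2.98*a^3 - 4.01*a^2 - 4.53*a - 0.00999999999999979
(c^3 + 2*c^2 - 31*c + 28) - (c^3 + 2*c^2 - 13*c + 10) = 18 - 18*c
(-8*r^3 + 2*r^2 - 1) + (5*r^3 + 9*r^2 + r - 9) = -3*r^3 + 11*r^2 + r - 10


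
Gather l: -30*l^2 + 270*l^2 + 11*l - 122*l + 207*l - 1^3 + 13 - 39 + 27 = 240*l^2 + 96*l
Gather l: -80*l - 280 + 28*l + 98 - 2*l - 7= -54*l - 189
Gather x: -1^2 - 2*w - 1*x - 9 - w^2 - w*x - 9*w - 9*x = -w^2 - 11*w + x*(-w - 10) - 10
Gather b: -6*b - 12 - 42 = -6*b - 54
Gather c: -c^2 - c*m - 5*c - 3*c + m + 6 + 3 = -c^2 + c*(-m - 8) + m + 9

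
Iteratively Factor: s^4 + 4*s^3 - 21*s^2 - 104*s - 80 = (s + 4)*(s^3 - 21*s - 20) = (s + 1)*(s + 4)*(s^2 - s - 20) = (s - 5)*(s + 1)*(s + 4)*(s + 4)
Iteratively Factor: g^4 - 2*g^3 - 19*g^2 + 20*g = (g - 5)*(g^3 + 3*g^2 - 4*g) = (g - 5)*(g - 1)*(g^2 + 4*g) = (g - 5)*(g - 1)*(g + 4)*(g)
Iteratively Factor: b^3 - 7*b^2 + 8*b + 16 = (b - 4)*(b^2 - 3*b - 4) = (b - 4)*(b + 1)*(b - 4)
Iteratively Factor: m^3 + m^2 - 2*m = (m + 2)*(m^2 - m) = (m - 1)*(m + 2)*(m)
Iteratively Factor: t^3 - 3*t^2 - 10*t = (t - 5)*(t^2 + 2*t) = t*(t - 5)*(t + 2)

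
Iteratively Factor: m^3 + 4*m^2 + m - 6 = (m - 1)*(m^2 + 5*m + 6) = (m - 1)*(m + 2)*(m + 3)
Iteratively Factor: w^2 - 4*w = (w - 4)*(w)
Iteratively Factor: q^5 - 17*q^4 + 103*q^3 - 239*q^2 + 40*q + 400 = (q + 1)*(q^4 - 18*q^3 + 121*q^2 - 360*q + 400) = (q - 4)*(q + 1)*(q^3 - 14*q^2 + 65*q - 100) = (q - 4)^2*(q + 1)*(q^2 - 10*q + 25) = (q - 5)*(q - 4)^2*(q + 1)*(q - 5)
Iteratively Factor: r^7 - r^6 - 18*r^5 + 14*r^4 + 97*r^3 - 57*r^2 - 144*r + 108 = (r + 2)*(r^6 - 3*r^5 - 12*r^4 + 38*r^3 + 21*r^2 - 99*r + 54) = (r - 3)*(r + 2)*(r^5 - 12*r^3 + 2*r^2 + 27*r - 18) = (r - 3)*(r - 1)*(r + 2)*(r^4 + r^3 - 11*r^2 - 9*r + 18) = (r - 3)*(r - 1)*(r + 2)*(r + 3)*(r^3 - 2*r^2 - 5*r + 6) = (r - 3)*(r - 1)^2*(r + 2)*(r + 3)*(r^2 - r - 6) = (r - 3)^2*(r - 1)^2*(r + 2)*(r + 3)*(r + 2)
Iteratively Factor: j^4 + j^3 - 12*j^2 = (j)*(j^3 + j^2 - 12*j) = j*(j - 3)*(j^2 + 4*j) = j*(j - 3)*(j + 4)*(j)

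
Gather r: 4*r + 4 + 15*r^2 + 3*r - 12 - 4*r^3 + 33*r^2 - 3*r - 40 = -4*r^3 + 48*r^2 + 4*r - 48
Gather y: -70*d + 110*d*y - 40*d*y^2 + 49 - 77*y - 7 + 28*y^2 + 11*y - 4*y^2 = -70*d + y^2*(24 - 40*d) + y*(110*d - 66) + 42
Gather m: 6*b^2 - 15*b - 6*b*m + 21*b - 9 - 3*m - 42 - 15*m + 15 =6*b^2 + 6*b + m*(-6*b - 18) - 36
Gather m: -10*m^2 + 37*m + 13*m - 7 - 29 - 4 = -10*m^2 + 50*m - 40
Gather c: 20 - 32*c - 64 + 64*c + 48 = 32*c + 4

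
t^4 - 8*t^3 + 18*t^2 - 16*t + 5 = (t - 5)*(t - 1)^3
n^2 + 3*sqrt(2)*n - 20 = (n - 2*sqrt(2))*(n + 5*sqrt(2))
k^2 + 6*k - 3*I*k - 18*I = (k + 6)*(k - 3*I)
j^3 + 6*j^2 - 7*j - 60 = (j - 3)*(j + 4)*(j + 5)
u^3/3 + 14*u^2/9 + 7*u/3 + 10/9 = (u/3 + 1/3)*(u + 5/3)*(u + 2)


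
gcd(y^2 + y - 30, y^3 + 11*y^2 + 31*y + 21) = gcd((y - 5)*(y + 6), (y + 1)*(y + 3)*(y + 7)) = 1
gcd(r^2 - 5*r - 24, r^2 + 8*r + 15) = r + 3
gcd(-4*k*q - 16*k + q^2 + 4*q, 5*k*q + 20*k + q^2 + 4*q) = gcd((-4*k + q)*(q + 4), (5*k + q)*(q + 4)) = q + 4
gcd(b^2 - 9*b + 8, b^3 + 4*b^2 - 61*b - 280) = b - 8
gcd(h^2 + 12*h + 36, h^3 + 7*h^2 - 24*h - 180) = h^2 + 12*h + 36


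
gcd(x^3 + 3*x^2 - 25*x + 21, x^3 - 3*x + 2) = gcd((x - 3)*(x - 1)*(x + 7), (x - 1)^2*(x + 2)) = x - 1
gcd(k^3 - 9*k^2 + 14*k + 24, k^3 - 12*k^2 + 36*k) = k - 6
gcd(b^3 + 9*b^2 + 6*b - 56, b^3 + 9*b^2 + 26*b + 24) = b + 4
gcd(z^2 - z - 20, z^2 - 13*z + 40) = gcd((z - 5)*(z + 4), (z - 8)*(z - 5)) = z - 5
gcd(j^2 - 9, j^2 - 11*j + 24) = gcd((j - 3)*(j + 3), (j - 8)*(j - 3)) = j - 3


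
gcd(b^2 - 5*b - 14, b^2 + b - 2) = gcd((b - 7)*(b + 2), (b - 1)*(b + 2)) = b + 2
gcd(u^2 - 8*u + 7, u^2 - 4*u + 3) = u - 1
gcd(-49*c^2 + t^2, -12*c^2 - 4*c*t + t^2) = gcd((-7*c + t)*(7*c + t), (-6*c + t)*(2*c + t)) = 1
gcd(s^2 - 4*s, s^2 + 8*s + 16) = 1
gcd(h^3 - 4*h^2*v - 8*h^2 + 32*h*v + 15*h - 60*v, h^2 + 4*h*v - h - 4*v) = 1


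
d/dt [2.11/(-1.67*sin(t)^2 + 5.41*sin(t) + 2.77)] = (7.0474*sin(t) - 11.4151)*cos(t)/(-1.67*sin(t)^2 + 5.41*sin(t) + 2.77)^2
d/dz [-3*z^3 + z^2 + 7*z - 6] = -9*z^2 + 2*z + 7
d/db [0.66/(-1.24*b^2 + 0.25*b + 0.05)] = (1.6368*b - 0.165)/(-1.24*b^2 + 0.25*b + 0.05)^2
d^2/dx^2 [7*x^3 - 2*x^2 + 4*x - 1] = 42*x - 4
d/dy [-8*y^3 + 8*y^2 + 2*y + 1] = -24*y^2 + 16*y + 2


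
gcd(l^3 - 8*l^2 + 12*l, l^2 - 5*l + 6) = l - 2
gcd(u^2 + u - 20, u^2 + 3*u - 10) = u + 5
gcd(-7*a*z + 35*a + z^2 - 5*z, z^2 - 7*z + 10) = z - 5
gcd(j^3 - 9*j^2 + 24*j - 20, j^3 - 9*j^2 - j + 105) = j - 5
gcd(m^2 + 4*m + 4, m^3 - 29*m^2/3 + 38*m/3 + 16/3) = 1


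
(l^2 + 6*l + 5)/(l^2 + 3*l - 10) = (l + 1)/(l - 2)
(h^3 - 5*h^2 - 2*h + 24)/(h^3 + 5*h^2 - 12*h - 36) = (h - 4)/(h + 6)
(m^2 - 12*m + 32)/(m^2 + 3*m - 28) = (m - 8)/(m + 7)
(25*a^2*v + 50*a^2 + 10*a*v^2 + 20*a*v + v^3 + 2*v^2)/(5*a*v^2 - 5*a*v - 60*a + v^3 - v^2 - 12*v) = (5*a*v + 10*a + v^2 + 2*v)/(v^2 - v - 12)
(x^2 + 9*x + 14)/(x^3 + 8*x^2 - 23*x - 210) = (x + 2)/(x^2 + x - 30)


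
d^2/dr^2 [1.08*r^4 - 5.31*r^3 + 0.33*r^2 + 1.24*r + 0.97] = 12.96*r^2 - 31.86*r + 0.66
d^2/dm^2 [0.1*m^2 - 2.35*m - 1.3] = 0.200000000000000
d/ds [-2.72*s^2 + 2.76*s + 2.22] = 2.76 - 5.44*s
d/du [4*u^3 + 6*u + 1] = 12*u^2 + 6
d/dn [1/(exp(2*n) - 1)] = -1/(2*sinh(n)^2)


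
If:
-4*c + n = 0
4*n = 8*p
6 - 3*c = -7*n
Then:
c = -6/25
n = -24/25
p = -12/25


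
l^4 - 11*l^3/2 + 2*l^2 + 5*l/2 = l*(l - 5)*(l - 1)*(l + 1/2)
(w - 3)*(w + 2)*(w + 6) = w^3 + 5*w^2 - 12*w - 36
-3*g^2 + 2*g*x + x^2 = (-g + x)*(3*g + x)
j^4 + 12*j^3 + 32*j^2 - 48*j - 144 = (j - 2)*(j + 2)*(j + 6)^2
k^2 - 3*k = k*(k - 3)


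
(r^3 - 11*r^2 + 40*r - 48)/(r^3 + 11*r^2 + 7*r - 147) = (r^2 - 8*r + 16)/(r^2 + 14*r + 49)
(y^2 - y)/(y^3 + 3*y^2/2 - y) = 2*(y - 1)/(2*y^2 + 3*y - 2)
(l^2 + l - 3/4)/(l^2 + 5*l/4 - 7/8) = 2*(2*l + 3)/(4*l + 7)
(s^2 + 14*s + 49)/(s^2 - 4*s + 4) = (s^2 + 14*s + 49)/(s^2 - 4*s + 4)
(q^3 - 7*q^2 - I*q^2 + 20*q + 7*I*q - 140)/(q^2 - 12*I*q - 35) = (q^2 + q*(-7 + 4*I) - 28*I)/(q - 7*I)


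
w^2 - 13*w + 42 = (w - 7)*(w - 6)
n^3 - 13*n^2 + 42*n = n*(n - 7)*(n - 6)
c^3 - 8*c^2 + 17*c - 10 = (c - 5)*(c - 2)*(c - 1)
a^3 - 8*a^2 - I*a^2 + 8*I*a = a*(a - 8)*(a - I)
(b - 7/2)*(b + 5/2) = b^2 - b - 35/4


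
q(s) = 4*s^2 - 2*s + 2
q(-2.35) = 28.79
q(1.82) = 11.61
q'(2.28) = 16.24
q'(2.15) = 15.20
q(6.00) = 134.00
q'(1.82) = 12.56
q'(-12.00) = -98.00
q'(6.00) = 46.00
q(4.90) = 88.24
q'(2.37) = 16.96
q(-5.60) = 138.64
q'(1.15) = 7.20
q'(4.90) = 37.20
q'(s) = 8*s - 2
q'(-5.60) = -46.80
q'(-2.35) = -20.80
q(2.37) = 19.73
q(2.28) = 18.23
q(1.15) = 4.99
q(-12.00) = 602.00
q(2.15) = 16.19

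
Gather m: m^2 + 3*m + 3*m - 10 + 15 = m^2 + 6*m + 5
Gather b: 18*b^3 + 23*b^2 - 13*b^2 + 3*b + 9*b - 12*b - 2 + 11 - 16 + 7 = 18*b^3 + 10*b^2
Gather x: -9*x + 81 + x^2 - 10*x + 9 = x^2 - 19*x + 90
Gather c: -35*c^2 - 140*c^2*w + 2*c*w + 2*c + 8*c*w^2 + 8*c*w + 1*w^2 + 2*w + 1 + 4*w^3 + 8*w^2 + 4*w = c^2*(-140*w - 35) + c*(8*w^2 + 10*w + 2) + 4*w^3 + 9*w^2 + 6*w + 1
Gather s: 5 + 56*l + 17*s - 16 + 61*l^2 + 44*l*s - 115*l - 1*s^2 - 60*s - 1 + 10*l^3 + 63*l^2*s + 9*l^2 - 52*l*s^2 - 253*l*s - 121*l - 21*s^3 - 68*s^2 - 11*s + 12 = 10*l^3 + 70*l^2 - 180*l - 21*s^3 + s^2*(-52*l - 69) + s*(63*l^2 - 209*l - 54)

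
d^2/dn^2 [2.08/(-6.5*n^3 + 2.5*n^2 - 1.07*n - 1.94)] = ((81.12*n - 10.4)*(6.5*n^3 - 2.5*n^2 + 1.07*n + 1.94) - 2.08*(19.5*n^2 - 5.0*n + 1.07)*(39.0*n^2 - 10.0*n + 2.14))/(6.5*n^3 - 2.5*n^2 + 1.07*n + 1.94)^3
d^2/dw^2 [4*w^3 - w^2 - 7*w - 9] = 24*w - 2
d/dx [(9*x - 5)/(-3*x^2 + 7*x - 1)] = (27*x^2 - 30*x + 26)/(9*x^4 - 42*x^3 + 55*x^2 - 14*x + 1)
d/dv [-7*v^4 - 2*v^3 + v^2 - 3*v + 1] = -28*v^3 - 6*v^2 + 2*v - 3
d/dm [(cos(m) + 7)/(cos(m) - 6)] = 13*sin(m)/(cos(m) - 6)^2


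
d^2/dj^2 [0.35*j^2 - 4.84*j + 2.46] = 0.700000000000000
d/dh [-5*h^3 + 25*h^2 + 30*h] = -15*h^2 + 50*h + 30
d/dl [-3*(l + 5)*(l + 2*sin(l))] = -3*l - 3*(l + 5)*(2*cos(l) + 1) - 6*sin(l)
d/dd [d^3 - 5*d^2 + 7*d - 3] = 3*d^2 - 10*d + 7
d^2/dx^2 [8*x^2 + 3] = 16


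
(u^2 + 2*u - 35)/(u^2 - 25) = (u + 7)/(u + 5)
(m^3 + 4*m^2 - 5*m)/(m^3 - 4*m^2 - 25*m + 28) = m*(m + 5)/(m^2 - 3*m - 28)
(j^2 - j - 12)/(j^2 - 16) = (j + 3)/(j + 4)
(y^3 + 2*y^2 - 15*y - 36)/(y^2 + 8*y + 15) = (y^2 - y - 12)/(y + 5)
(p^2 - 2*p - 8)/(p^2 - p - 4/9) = 9*(-p^2 + 2*p + 8)/(-9*p^2 + 9*p + 4)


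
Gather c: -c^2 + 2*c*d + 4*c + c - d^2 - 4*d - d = -c^2 + c*(2*d + 5) - d^2 - 5*d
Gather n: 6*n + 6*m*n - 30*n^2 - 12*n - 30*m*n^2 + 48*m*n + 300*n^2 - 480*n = n^2*(270 - 30*m) + n*(54*m - 486)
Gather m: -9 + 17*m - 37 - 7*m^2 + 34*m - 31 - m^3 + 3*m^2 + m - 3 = -m^3 - 4*m^2 + 52*m - 80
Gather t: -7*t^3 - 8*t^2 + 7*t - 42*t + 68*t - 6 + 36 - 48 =-7*t^3 - 8*t^2 + 33*t - 18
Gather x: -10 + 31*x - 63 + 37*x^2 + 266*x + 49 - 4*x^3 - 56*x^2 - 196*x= -4*x^3 - 19*x^2 + 101*x - 24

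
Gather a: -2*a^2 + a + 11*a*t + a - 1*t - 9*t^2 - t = -2*a^2 + a*(11*t + 2) - 9*t^2 - 2*t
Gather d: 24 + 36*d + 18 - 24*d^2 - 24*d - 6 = -24*d^2 + 12*d + 36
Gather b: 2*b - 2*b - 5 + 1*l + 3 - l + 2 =0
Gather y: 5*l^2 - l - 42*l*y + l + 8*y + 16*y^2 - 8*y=5*l^2 - 42*l*y + 16*y^2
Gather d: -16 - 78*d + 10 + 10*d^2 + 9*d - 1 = 10*d^2 - 69*d - 7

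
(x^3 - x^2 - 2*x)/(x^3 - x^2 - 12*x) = (-x^2 + x + 2)/(-x^2 + x + 12)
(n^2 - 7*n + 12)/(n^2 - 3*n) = (n - 4)/n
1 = 1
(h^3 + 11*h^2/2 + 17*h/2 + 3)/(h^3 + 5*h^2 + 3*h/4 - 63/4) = 2*(2*h^2 + 5*h + 2)/(4*h^2 + 8*h - 21)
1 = 1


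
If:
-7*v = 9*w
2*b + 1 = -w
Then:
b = -w/2 - 1/2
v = -9*w/7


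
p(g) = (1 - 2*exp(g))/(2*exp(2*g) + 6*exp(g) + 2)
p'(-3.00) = -0.10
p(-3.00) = 0.39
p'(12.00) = 0.00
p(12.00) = 0.00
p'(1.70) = 0.05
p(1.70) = -0.10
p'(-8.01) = -0.00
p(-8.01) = 0.50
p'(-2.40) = -0.14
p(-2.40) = 0.32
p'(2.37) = 0.05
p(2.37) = -0.07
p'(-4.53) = -0.03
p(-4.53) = 0.47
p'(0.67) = -0.01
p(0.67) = -0.14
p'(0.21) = -0.07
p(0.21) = -0.12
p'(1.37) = 0.04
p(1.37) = -0.12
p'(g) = (1 - 2*exp(g))*(-4*exp(2*g) - 6*exp(g))/(2*exp(2*g) + 6*exp(g) + 2)^2 - 2*exp(g)/(2*exp(2*g) + 6*exp(g) + 2)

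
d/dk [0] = 0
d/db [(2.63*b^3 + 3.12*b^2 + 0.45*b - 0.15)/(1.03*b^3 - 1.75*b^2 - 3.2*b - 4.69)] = (-7.8161*b^4 - 17.759*b^3 - 45.7371*b^2 - 29.7906*b - 2.5905)/(1.0609*b^6 - 3.605*b^5 - 3.5295*b^4 + 1.5386*b^3 + 26.655*b^2 + 30.016*b + 21.9961)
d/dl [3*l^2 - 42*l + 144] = 6*l - 42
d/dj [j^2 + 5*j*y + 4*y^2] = 2*j + 5*y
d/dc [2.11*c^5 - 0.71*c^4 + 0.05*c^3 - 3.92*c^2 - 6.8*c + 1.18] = 10.55*c^4 - 2.84*c^3 + 0.15*c^2 - 7.84*c - 6.8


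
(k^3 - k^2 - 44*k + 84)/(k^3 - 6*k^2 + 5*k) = (k^3 - k^2 - 44*k + 84)/(k*(k^2 - 6*k + 5))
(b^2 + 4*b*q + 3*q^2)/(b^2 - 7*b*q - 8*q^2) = (-b - 3*q)/(-b + 8*q)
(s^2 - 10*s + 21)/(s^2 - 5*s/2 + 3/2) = 2*(s^2 - 10*s + 21)/(2*s^2 - 5*s + 3)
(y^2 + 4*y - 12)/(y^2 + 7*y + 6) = (y - 2)/(y + 1)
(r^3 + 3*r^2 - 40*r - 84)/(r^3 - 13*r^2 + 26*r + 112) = (r^2 + r - 42)/(r^2 - 15*r + 56)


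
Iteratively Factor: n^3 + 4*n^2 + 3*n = (n)*(n^2 + 4*n + 3) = n*(n + 3)*(n + 1)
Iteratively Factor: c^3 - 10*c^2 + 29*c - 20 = (c - 5)*(c^2 - 5*c + 4) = (c - 5)*(c - 4)*(c - 1)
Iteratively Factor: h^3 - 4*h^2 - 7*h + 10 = (h + 2)*(h^2 - 6*h + 5) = (h - 5)*(h + 2)*(h - 1)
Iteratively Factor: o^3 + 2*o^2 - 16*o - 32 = (o + 4)*(o^2 - 2*o - 8) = (o + 2)*(o + 4)*(o - 4)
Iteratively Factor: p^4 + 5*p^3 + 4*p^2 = (p)*(p^3 + 5*p^2 + 4*p) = p^2*(p^2 + 5*p + 4) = p^2*(p + 1)*(p + 4)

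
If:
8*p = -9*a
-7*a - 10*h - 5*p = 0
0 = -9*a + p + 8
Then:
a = 64/81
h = -44/405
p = -8/9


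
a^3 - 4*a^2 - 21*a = a*(a - 7)*(a + 3)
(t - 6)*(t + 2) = t^2 - 4*t - 12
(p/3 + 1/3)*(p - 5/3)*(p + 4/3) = p^3/3 + 2*p^2/9 - 23*p/27 - 20/27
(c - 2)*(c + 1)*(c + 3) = c^3 + 2*c^2 - 5*c - 6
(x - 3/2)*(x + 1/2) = x^2 - x - 3/4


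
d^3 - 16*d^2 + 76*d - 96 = (d - 8)*(d - 6)*(d - 2)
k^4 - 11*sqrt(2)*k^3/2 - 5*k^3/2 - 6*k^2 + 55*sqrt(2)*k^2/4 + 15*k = k*(k - 5/2)*(k - 6*sqrt(2))*(k + sqrt(2)/2)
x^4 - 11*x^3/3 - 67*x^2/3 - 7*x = x*(x - 7)*(x + 1/3)*(x + 3)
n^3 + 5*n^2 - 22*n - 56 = (n - 4)*(n + 2)*(n + 7)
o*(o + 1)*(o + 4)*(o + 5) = o^4 + 10*o^3 + 29*o^2 + 20*o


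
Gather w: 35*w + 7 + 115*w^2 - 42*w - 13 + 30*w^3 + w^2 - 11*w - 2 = 30*w^3 + 116*w^2 - 18*w - 8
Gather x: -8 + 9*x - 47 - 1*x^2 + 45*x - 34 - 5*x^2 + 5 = -6*x^2 + 54*x - 84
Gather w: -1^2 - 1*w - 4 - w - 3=-2*w - 8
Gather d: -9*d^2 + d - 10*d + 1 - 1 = -9*d^2 - 9*d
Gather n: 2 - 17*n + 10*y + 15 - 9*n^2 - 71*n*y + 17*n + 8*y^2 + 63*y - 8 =-9*n^2 - 71*n*y + 8*y^2 + 73*y + 9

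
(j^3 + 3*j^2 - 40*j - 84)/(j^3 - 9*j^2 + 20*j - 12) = (j^2 + 9*j + 14)/(j^2 - 3*j + 2)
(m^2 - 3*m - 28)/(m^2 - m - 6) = (-m^2 + 3*m + 28)/(-m^2 + m + 6)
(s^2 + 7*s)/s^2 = (s + 7)/s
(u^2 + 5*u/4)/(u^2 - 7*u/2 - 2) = u*(4*u + 5)/(2*(2*u^2 - 7*u - 4))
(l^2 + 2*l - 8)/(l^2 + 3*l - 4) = (l - 2)/(l - 1)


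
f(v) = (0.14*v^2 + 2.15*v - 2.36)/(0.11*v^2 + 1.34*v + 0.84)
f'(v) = (-0.22*v - 1.34)*(0.14*v^2 + 2.15*v - 2.36)/(0.11*v^2 + 1.34*v + 0.84)^2 + (0.28*v + 2.15)/(0.11*v^2 + 1.34*v + 0.84)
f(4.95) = 1.15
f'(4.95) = 0.07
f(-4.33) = 3.12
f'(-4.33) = 0.09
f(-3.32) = 3.32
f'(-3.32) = 0.34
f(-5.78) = 3.13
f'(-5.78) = -0.10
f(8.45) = 1.29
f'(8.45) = 0.02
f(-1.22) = 7.57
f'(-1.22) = 9.98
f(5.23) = 1.17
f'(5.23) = 0.06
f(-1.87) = 4.60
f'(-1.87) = 2.06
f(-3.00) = 3.45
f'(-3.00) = 0.47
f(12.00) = 1.33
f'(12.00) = 0.01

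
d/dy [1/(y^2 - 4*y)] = 2*(2 - y)/(y^2*(y - 4)^2)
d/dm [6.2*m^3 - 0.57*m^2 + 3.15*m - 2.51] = 18.6*m^2 - 1.14*m + 3.15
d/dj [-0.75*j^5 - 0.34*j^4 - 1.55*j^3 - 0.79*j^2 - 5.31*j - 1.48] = -3.75*j^4 - 1.36*j^3 - 4.65*j^2 - 1.58*j - 5.31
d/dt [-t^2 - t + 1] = -2*t - 1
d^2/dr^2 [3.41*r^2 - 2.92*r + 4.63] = 6.82000000000000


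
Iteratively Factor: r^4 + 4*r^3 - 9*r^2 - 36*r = (r + 3)*(r^3 + r^2 - 12*r) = (r + 3)*(r + 4)*(r^2 - 3*r) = r*(r + 3)*(r + 4)*(r - 3)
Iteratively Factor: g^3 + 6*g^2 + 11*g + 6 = (g + 3)*(g^2 + 3*g + 2) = (g + 1)*(g + 3)*(g + 2)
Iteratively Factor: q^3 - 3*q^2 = (q - 3)*(q^2) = q*(q - 3)*(q)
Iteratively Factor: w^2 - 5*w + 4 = (w - 1)*(w - 4)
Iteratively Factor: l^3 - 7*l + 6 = (l - 1)*(l^2 + l - 6) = (l - 1)*(l + 3)*(l - 2)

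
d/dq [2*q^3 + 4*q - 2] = 6*q^2 + 4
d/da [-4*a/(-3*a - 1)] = 4/(3*a + 1)^2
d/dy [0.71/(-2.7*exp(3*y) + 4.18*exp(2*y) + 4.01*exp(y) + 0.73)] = (5.751*exp(2*y) - 5.9356*exp(y) - 2.8471)*exp(y)/(-2.7*exp(3*y) + 4.18*exp(2*y) + 4.01*exp(y) + 0.73)^2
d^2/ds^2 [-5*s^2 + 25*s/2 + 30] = -10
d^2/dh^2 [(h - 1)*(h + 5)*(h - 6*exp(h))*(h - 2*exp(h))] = -8*h^3*exp(h) + 48*h^2*exp(2*h) - 80*h^2*exp(h) + 12*h^2 + 288*h*exp(2*h) - 136*h*exp(h) + 24*h - 24*exp(2*h) + 16*exp(h) - 10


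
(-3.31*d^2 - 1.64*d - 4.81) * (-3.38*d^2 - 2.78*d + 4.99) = 11.1878*d^4 + 14.745*d^3 + 4.3001*d^2 + 5.1882*d - 24.0019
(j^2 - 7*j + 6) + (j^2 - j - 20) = 2*j^2 - 8*j - 14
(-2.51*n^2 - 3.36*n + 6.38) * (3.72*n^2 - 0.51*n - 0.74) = -9.3372*n^4 - 11.2191*n^3 + 27.3046*n^2 - 0.7674*n - 4.7212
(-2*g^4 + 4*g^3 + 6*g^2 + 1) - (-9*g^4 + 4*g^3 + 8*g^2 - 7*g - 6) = 7*g^4 - 2*g^2 + 7*g + 7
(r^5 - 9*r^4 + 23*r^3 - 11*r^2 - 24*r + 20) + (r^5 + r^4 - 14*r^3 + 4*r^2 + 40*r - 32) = 2*r^5 - 8*r^4 + 9*r^3 - 7*r^2 + 16*r - 12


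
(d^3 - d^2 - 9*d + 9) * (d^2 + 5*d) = d^5 + 4*d^4 - 14*d^3 - 36*d^2 + 45*d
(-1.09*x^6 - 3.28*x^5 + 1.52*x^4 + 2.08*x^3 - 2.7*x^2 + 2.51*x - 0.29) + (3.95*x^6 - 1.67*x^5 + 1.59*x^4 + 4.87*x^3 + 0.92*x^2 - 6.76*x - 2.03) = 2.86*x^6 - 4.95*x^5 + 3.11*x^4 + 6.95*x^3 - 1.78*x^2 - 4.25*x - 2.32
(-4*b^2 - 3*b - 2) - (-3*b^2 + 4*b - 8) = -b^2 - 7*b + 6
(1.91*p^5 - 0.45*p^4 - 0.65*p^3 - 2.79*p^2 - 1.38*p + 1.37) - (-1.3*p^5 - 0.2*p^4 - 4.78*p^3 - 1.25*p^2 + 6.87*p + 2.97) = 3.21*p^5 - 0.25*p^4 + 4.13*p^3 - 1.54*p^2 - 8.25*p - 1.6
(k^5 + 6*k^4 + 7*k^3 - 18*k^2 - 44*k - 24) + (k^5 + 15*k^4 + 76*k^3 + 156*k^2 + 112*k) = 2*k^5 + 21*k^4 + 83*k^3 + 138*k^2 + 68*k - 24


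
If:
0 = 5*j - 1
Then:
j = 1/5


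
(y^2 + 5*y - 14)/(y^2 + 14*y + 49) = (y - 2)/(y + 7)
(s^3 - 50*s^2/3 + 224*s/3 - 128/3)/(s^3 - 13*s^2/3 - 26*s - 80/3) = (3*s^2 - 26*s + 16)/(3*s^2 + 11*s + 10)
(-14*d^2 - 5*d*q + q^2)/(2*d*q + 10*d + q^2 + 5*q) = (-7*d + q)/(q + 5)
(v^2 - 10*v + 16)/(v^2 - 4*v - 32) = (v - 2)/(v + 4)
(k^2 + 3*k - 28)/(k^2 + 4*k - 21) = (k - 4)/(k - 3)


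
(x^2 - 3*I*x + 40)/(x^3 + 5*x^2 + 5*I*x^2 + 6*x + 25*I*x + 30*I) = (x - 8*I)/(x^2 + 5*x + 6)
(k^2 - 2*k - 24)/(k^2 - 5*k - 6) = (k + 4)/(k + 1)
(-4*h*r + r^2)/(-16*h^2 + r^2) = r/(4*h + r)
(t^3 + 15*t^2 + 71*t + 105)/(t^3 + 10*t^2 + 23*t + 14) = (t^2 + 8*t + 15)/(t^2 + 3*t + 2)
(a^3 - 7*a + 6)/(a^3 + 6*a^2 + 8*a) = (a^3 - 7*a + 6)/(a*(a^2 + 6*a + 8))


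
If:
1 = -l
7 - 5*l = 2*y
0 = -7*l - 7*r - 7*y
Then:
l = -1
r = -5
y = 6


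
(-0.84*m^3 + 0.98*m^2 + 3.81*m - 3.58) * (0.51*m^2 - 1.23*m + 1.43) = -0.4284*m^5 + 1.533*m^4 - 0.4635*m^3 - 5.1107*m^2 + 9.8517*m - 5.1194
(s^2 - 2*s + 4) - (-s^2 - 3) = 2*s^2 - 2*s + 7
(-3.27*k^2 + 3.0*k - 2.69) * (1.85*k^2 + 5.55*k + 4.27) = -6.0495*k^4 - 12.5985*k^3 - 2.2894*k^2 - 2.1195*k - 11.4863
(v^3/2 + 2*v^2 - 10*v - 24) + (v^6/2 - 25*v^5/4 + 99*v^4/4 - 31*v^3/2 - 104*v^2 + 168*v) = v^6/2 - 25*v^5/4 + 99*v^4/4 - 15*v^3 - 102*v^2 + 158*v - 24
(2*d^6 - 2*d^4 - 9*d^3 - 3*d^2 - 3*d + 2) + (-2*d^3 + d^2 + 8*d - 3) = 2*d^6 - 2*d^4 - 11*d^3 - 2*d^2 + 5*d - 1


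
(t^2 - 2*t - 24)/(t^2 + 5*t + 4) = (t - 6)/(t + 1)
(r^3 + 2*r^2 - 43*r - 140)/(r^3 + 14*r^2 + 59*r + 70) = (r^2 - 3*r - 28)/(r^2 + 9*r + 14)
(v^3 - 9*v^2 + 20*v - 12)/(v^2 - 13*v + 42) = (v^2 - 3*v + 2)/(v - 7)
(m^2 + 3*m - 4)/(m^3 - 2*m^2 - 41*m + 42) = (m + 4)/(m^2 - m - 42)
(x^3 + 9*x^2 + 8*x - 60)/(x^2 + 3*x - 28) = (x^3 + 9*x^2 + 8*x - 60)/(x^2 + 3*x - 28)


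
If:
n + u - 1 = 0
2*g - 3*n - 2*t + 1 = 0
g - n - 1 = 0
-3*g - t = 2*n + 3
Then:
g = -2/3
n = -5/3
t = 7/3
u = 8/3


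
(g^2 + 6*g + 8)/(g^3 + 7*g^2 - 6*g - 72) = (g + 2)/(g^2 + 3*g - 18)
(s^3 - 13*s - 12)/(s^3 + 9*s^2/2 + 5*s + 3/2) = 2*(s - 4)/(2*s + 1)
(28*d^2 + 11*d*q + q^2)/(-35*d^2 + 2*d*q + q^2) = (4*d + q)/(-5*d + q)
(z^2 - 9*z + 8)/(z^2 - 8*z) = (z - 1)/z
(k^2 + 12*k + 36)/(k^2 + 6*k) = (k + 6)/k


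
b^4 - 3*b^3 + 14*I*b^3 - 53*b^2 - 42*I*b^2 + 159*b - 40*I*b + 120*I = (b - 3)*(b + I)*(b + 5*I)*(b + 8*I)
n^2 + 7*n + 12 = (n + 3)*(n + 4)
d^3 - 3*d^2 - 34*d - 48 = (d - 8)*(d + 2)*(d + 3)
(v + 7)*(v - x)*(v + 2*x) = v^3 + v^2*x + 7*v^2 - 2*v*x^2 + 7*v*x - 14*x^2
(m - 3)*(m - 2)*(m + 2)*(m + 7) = m^4 + 4*m^3 - 25*m^2 - 16*m + 84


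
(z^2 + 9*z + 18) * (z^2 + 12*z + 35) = z^4 + 21*z^3 + 161*z^2 + 531*z + 630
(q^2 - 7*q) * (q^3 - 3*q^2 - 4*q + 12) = q^5 - 10*q^4 + 17*q^3 + 40*q^2 - 84*q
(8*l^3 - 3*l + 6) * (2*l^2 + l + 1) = 16*l^5 + 8*l^4 + 2*l^3 + 9*l^2 + 3*l + 6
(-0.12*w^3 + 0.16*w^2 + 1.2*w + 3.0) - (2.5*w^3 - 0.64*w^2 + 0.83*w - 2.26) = -2.62*w^3 + 0.8*w^2 + 0.37*w + 5.26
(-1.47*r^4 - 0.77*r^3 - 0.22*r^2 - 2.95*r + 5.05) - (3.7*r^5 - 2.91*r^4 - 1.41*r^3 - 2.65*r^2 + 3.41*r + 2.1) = -3.7*r^5 + 1.44*r^4 + 0.64*r^3 + 2.43*r^2 - 6.36*r + 2.95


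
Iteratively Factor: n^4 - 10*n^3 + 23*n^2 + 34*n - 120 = (n - 4)*(n^3 - 6*n^2 - n + 30) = (n - 4)*(n - 3)*(n^2 - 3*n - 10) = (n - 5)*(n - 4)*(n - 3)*(n + 2)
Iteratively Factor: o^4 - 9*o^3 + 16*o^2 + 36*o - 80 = (o - 5)*(o^3 - 4*o^2 - 4*o + 16) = (o - 5)*(o + 2)*(o^2 - 6*o + 8) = (o - 5)*(o - 2)*(o + 2)*(o - 4)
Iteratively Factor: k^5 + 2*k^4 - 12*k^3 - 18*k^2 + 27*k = (k + 3)*(k^4 - k^3 - 9*k^2 + 9*k) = k*(k + 3)*(k^3 - k^2 - 9*k + 9) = k*(k + 3)^2*(k^2 - 4*k + 3) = k*(k - 3)*(k + 3)^2*(k - 1)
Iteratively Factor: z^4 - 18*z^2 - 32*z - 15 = (z + 3)*(z^3 - 3*z^2 - 9*z - 5) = (z + 1)*(z + 3)*(z^2 - 4*z - 5) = (z + 1)^2*(z + 3)*(z - 5)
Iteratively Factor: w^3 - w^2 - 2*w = (w)*(w^2 - w - 2) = w*(w - 2)*(w + 1)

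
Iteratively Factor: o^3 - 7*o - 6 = (o - 3)*(o^2 + 3*o + 2) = (o - 3)*(o + 1)*(o + 2)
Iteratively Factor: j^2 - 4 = (j - 2)*(j + 2)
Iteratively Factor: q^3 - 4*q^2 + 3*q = (q)*(q^2 - 4*q + 3) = q*(q - 3)*(q - 1)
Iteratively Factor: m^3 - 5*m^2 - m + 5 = (m - 5)*(m^2 - 1) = (m - 5)*(m + 1)*(m - 1)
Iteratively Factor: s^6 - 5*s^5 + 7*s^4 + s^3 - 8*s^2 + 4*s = (s - 1)*(s^5 - 4*s^4 + 3*s^3 + 4*s^2 - 4*s) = (s - 1)^2*(s^4 - 3*s^3 + 4*s) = (s - 1)^2*(s + 1)*(s^3 - 4*s^2 + 4*s) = (s - 2)*(s - 1)^2*(s + 1)*(s^2 - 2*s) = s*(s - 2)*(s - 1)^2*(s + 1)*(s - 2)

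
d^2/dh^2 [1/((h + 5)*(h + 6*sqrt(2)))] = 2*((h + 5)^2 + (h + 5)*(h + 6*sqrt(2)) + (h + 6*sqrt(2))^2)/((h + 5)^3*(h + 6*sqrt(2))^3)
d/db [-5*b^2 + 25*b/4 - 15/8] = 25/4 - 10*b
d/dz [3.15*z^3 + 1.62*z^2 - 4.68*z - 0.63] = 9.45*z^2 + 3.24*z - 4.68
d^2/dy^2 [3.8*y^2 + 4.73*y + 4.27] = 7.60000000000000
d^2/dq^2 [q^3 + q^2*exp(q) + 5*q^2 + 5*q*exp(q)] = q^2*exp(q) + 9*q*exp(q) + 6*q + 12*exp(q) + 10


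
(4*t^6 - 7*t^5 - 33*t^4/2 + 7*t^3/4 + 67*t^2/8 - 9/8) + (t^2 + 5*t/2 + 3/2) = 4*t^6 - 7*t^5 - 33*t^4/2 + 7*t^3/4 + 75*t^2/8 + 5*t/2 + 3/8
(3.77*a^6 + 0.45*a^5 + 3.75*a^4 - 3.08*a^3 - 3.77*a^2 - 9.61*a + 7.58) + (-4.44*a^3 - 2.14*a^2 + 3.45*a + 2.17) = 3.77*a^6 + 0.45*a^5 + 3.75*a^4 - 7.52*a^3 - 5.91*a^2 - 6.16*a + 9.75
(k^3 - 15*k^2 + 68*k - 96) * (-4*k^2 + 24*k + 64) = -4*k^5 + 84*k^4 - 568*k^3 + 1056*k^2 + 2048*k - 6144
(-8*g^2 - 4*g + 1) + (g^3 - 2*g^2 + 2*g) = g^3 - 10*g^2 - 2*g + 1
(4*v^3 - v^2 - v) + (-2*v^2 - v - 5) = 4*v^3 - 3*v^2 - 2*v - 5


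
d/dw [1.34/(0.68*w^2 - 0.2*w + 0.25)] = (0.268 - 1.8224*w)/(0.68*w^2 - 0.2*w + 0.25)^2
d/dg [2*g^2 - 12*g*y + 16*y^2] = 4*g - 12*y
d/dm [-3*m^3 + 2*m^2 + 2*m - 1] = -9*m^2 + 4*m + 2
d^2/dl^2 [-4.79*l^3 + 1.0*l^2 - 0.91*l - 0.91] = 2.0 - 28.74*l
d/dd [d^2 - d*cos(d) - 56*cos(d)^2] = d*sin(d) + 2*d + 56*sin(2*d) - cos(d)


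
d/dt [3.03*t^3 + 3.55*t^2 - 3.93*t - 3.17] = 9.09*t^2 + 7.1*t - 3.93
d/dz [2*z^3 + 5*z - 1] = 6*z^2 + 5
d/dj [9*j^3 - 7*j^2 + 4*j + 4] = 27*j^2 - 14*j + 4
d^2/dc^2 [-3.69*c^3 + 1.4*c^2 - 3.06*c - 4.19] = 2.8 - 22.14*c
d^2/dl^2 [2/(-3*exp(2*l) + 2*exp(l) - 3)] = 4*(-4*(3*exp(l) - 1)^2*exp(l) + (6*exp(l) - 1)*(3*exp(2*l) - 2*exp(l) + 3))*exp(l)/(3*exp(2*l) - 2*exp(l) + 3)^3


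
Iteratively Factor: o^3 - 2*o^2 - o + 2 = (o - 1)*(o^2 - o - 2) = (o - 1)*(o + 1)*(o - 2)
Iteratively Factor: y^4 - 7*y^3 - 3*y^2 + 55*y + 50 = (y + 1)*(y^3 - 8*y^2 + 5*y + 50) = (y + 1)*(y + 2)*(y^2 - 10*y + 25) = (y - 5)*(y + 1)*(y + 2)*(y - 5)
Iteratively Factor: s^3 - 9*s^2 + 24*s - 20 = (s - 5)*(s^2 - 4*s + 4) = (s - 5)*(s - 2)*(s - 2)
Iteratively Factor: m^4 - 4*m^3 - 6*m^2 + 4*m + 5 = (m - 5)*(m^3 + m^2 - m - 1) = (m - 5)*(m + 1)*(m^2 - 1) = (m - 5)*(m - 1)*(m + 1)*(m + 1)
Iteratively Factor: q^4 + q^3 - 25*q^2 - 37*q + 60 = (q + 3)*(q^3 - 2*q^2 - 19*q + 20) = (q + 3)*(q + 4)*(q^2 - 6*q + 5) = (q - 1)*(q + 3)*(q + 4)*(q - 5)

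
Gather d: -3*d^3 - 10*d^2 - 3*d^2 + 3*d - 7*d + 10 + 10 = -3*d^3 - 13*d^2 - 4*d + 20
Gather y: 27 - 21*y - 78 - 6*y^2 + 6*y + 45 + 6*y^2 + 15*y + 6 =0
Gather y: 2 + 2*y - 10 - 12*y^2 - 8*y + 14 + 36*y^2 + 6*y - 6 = 24*y^2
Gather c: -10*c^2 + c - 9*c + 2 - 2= -10*c^2 - 8*c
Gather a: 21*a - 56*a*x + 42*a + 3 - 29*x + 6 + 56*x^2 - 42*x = a*(63 - 56*x) + 56*x^2 - 71*x + 9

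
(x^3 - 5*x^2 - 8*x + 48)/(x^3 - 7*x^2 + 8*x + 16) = (x + 3)/(x + 1)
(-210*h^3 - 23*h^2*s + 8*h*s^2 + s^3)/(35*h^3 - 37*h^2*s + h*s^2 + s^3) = (6*h + s)/(-h + s)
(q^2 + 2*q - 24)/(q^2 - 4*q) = (q + 6)/q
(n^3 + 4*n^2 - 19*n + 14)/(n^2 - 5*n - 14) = (-n^3 - 4*n^2 + 19*n - 14)/(-n^2 + 5*n + 14)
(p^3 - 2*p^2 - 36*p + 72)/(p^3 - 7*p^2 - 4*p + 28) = (p^2 - 36)/(p^2 - 5*p - 14)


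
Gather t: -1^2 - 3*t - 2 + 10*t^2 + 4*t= 10*t^2 + t - 3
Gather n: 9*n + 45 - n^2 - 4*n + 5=-n^2 + 5*n + 50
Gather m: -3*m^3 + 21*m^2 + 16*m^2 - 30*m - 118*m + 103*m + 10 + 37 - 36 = -3*m^3 + 37*m^2 - 45*m + 11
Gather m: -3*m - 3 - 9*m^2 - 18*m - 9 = -9*m^2 - 21*m - 12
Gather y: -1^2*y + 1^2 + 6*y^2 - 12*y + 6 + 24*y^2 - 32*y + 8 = 30*y^2 - 45*y + 15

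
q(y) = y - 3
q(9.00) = 6.00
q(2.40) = -0.60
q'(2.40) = 1.00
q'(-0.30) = 1.00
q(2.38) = -0.62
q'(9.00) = 1.00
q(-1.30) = -4.30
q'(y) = 1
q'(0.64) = 1.00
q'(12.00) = 1.00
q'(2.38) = 1.00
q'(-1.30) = 1.00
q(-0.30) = -3.30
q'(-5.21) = 1.00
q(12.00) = 9.00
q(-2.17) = -5.17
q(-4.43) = -7.43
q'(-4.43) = 1.00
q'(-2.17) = 1.00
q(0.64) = -2.36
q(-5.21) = -8.21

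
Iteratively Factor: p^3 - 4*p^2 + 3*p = (p)*(p^2 - 4*p + 3) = p*(p - 1)*(p - 3)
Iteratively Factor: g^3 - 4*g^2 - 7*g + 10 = (g + 2)*(g^2 - 6*g + 5) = (g - 5)*(g + 2)*(g - 1)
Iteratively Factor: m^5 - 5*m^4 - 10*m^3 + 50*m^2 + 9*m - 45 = (m - 3)*(m^4 - 2*m^3 - 16*m^2 + 2*m + 15) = (m - 3)*(m + 1)*(m^3 - 3*m^2 - 13*m + 15) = (m - 3)*(m + 1)*(m + 3)*(m^2 - 6*m + 5) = (m - 3)*(m - 1)*(m + 1)*(m + 3)*(m - 5)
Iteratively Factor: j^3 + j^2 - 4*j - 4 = (j - 2)*(j^2 + 3*j + 2) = (j - 2)*(j + 1)*(j + 2)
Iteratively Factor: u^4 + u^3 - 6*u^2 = (u - 2)*(u^3 + 3*u^2) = u*(u - 2)*(u^2 + 3*u) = u*(u - 2)*(u + 3)*(u)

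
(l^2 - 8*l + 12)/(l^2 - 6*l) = (l - 2)/l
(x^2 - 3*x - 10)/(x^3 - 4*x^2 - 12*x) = (x - 5)/(x*(x - 6))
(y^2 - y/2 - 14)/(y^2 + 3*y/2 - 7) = (y - 4)/(y - 2)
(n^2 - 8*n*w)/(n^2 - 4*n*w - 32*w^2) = n/(n + 4*w)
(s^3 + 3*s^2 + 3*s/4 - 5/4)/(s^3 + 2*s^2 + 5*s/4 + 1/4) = (4*s^2 + 8*s - 5)/(4*s^2 + 4*s + 1)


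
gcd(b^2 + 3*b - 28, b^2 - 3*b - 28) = 1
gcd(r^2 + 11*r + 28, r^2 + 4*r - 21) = r + 7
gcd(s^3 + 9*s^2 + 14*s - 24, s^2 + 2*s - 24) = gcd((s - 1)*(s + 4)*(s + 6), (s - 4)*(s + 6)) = s + 6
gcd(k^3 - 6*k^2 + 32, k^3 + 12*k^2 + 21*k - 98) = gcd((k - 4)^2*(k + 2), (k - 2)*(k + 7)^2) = 1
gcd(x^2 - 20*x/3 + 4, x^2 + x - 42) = x - 6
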